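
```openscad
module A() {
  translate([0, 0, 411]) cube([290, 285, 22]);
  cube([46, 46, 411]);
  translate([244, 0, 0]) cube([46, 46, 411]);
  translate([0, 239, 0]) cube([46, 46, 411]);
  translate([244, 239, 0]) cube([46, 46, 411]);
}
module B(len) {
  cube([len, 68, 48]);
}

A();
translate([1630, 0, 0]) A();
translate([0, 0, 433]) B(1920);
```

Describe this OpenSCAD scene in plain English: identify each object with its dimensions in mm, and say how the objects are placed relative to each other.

A is a four-legged stool. The seat is a 290×285×22 mm slab whose top surface is at z = 433 mm; four square legs, each 46×46 mm in cross-section, run from the floor (z = 0) to the underside of the seat, each flush with a corner of the seat.

B is a rectangular beam 1920 mm long (x), 68 mm deep (y), 48 mm thick (z).

The beam spans the tops of two stools placed 1340 mm apart, resting at z = 433 mm.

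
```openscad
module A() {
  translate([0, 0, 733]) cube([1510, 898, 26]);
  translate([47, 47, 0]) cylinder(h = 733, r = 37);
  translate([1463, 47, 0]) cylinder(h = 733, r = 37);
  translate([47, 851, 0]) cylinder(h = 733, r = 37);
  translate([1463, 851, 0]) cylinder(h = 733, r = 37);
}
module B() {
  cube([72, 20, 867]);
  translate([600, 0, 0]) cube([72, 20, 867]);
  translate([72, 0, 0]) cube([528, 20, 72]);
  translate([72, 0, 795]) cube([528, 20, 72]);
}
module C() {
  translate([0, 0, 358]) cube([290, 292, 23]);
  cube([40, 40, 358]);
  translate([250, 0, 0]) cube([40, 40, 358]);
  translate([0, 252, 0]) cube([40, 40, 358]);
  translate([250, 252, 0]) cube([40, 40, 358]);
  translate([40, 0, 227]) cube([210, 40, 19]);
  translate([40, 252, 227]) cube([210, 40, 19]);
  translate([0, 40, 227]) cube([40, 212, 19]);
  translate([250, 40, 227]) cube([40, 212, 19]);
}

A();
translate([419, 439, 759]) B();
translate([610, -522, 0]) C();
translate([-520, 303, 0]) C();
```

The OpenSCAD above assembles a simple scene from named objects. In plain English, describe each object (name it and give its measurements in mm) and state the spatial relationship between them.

A is a table: top 1510 mm (x) × 898 mm (y), 26 mm thick, upper face at z = 759 mm, on four round legs of 74 mm diameter, each leg's bounding box inset 10 mm from the nearest pair of top edges, running from z = 0 to the bottom of the top.

B is a rectangular picture frame lying in the x–z plane (depth along y). The opening is 528 mm wide (x) by 723 mm tall (z), surrounded by a border 72 mm wide on all four sides. The frame is 20 mm deep and is made of two full-height vertical stiles with two horizontal rails fitted between them.

C is a four-legged stool. The seat is 290×292 mm, 23 mm thick, top at z = 381 mm. It stands on four square legs, each 40×40 mm in cross-section, from z = 0 to the seat underside, each flush with a corner of the seat. Four stretchers, 40 mm wide and 19 mm tall, connect adjacent legs with their undersides at z = 227 mm, each running between the inner faces of the legs it joins and aligned with the legs' outer faces on the other axis.

The picture frame is on top of the table, centred. Two stools sit around the table at the −y, −x sides.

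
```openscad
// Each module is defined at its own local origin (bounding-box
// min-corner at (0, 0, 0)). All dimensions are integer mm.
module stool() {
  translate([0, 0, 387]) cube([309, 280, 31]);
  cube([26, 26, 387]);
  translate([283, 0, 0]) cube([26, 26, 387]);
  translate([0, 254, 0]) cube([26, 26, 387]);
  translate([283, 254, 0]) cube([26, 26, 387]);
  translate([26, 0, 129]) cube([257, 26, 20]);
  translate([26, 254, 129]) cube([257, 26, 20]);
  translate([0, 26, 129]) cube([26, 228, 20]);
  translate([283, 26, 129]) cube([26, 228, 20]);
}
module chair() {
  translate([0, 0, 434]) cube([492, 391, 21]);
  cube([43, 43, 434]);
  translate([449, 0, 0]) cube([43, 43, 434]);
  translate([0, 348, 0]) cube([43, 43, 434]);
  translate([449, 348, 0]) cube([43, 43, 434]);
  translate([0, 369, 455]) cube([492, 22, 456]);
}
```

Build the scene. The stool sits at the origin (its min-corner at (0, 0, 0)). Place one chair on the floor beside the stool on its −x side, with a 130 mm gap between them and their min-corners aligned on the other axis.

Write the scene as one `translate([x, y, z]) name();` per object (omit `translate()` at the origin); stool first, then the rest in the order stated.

stool();
translate([-622, 0, 0]) chair();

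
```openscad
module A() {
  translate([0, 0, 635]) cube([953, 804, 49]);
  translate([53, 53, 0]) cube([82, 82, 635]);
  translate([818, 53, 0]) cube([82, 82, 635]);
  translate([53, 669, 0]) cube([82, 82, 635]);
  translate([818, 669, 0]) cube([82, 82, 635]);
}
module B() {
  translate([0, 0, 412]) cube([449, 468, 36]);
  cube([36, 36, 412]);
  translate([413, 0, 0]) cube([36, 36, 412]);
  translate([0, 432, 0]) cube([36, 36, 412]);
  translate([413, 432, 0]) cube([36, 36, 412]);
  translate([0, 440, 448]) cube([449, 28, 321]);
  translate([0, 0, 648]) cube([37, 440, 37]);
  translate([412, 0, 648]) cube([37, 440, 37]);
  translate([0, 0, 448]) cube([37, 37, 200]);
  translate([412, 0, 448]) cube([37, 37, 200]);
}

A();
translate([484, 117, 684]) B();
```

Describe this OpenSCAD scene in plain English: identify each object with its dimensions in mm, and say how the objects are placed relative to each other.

A is a rectangular dining table. The top is 953×804×49 mm with its upper surface at z = 684 mm. It stands on four 82×82 mm square legs, each inset 53 mm from the nearest pair of top edges, running from the floor to the underside of the top.

B is a chair. The seat is a 449×468×36 mm slab with its top at z = 448 mm, on four 36×36 mm corner legs (flush with the seat edges, standing on z = 0). A flat backrest 28 mm thick, 321 mm tall, spans the full seat width and rises from the seat top along its +y edge, rear face flush with the rear of the seat. Two armrests of 37×37 mm section run along each side from the seat's front edge to the front of the backrest, top faces 237 mm above the seat top and outer faces flush with the seat's x-edges; a 37×37 mm post under the front of each armrest stands on the seat at the front corner.

The chair is on top of the table.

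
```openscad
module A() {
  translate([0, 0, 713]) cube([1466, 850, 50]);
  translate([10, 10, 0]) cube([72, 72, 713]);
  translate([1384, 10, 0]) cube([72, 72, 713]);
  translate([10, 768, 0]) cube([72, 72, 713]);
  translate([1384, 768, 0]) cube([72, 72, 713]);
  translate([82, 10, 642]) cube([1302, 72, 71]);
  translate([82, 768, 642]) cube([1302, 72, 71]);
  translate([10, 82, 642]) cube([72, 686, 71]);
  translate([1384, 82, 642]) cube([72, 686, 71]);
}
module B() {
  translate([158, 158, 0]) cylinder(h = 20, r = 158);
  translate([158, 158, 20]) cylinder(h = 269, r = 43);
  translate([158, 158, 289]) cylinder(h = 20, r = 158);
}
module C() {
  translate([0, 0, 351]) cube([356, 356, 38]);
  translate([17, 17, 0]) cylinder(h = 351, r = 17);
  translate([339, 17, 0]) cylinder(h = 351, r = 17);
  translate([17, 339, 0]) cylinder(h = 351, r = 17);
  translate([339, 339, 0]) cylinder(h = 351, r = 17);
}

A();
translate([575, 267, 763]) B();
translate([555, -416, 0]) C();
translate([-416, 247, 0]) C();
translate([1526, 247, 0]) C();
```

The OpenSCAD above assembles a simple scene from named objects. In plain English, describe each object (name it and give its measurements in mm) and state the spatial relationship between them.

A is a table with a 1466×850 mm rectangular top, 50 mm thick, top surface at z = 763 mm, supported by four 72×72 mm square legs, each inset 10 mm from the nearest pair of top edges, running from the floor. Four apron rails, 72 mm thick and 71 mm tall, run between adjacent legs with their top edges flush with the underside of the top and their outer faces flush with the legs' outer faces.

B is a spool: two coaxial disc flanges of radius 158 mm and thickness 20 mm, joined by a core cylinder of radius 43 mm and height 269 mm. The lower flange rests on z = 0 and the three cylinders share a vertical axis.

C is a four-legged stool. The seat is 356×356 mm, 38 mm thick, top at z = 389 mm. It stands on four round legs, each 34 mm in diameter, from z = 0 to the seat underside, each leg's axis is inset half a diameter from the nearest pair of seat edges (so the leg's bounding box is flush with the corner).

The spool is on top of the table, centred. Three stools sit around the table at the −y, −x, +x sides.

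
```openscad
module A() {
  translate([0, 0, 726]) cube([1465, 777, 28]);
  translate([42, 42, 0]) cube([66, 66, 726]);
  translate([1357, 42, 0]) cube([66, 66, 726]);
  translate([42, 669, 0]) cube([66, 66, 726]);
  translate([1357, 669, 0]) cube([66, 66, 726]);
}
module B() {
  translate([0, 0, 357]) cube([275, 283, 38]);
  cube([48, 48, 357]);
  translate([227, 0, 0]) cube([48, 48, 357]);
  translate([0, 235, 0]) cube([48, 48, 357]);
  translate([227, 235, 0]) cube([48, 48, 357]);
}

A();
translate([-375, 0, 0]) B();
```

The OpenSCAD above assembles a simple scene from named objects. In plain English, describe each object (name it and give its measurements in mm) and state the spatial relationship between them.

A is a rectangular dining table. The top is 1465×777×28 mm with its upper surface at z = 754 mm. It stands on four 66×66 mm square legs, each inset 42 mm from the nearest pair of top edges, running from the floor to the underside of the top.

B is a simple wooden stool: a rectangular seat 275 mm (x) by 283 mm (y), 38 mm thick, top face at z = 395 mm, on four square legs, each 48×48 mm in cross-section. The legs rest on z = 0, each flush with a corner of the seat.

The stool is on the floor beside the table on its −x side.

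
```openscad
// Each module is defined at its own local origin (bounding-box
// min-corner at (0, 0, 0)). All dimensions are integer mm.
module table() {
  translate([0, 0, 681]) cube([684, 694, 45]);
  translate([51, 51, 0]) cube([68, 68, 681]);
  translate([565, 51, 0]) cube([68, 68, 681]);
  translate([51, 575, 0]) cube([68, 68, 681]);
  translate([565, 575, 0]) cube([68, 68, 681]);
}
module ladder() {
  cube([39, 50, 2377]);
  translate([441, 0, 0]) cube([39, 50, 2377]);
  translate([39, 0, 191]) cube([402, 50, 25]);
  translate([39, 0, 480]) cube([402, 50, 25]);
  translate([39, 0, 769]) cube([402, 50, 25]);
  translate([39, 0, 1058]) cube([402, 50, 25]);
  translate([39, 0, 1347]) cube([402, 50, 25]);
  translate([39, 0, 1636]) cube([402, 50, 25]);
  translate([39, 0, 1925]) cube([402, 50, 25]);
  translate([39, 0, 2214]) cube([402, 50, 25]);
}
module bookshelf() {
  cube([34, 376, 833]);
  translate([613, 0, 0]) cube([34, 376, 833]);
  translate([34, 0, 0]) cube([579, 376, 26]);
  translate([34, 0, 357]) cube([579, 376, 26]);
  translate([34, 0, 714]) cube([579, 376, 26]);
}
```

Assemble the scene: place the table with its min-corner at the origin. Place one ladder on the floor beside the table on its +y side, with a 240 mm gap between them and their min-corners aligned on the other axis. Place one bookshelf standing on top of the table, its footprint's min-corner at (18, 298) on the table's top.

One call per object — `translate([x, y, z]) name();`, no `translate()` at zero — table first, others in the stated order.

table();
translate([0, 934, 0]) ladder();
translate([18, 298, 726]) bookshelf();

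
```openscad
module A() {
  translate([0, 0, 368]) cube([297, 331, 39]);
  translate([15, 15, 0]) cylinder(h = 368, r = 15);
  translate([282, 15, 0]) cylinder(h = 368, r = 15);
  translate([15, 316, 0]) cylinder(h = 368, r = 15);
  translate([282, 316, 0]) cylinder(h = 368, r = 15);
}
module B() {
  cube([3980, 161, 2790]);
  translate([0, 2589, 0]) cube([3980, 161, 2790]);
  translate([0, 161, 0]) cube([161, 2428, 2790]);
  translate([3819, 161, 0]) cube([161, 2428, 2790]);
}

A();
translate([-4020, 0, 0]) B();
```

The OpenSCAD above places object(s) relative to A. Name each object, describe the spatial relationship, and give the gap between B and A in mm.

A is a stool. B is a house frame. The house frame is on the floor beside the stool on its −x side. The gap between the house frame and the stool is 40 mm.

The house frame's nearest face is 40 mm from the stool's −x face.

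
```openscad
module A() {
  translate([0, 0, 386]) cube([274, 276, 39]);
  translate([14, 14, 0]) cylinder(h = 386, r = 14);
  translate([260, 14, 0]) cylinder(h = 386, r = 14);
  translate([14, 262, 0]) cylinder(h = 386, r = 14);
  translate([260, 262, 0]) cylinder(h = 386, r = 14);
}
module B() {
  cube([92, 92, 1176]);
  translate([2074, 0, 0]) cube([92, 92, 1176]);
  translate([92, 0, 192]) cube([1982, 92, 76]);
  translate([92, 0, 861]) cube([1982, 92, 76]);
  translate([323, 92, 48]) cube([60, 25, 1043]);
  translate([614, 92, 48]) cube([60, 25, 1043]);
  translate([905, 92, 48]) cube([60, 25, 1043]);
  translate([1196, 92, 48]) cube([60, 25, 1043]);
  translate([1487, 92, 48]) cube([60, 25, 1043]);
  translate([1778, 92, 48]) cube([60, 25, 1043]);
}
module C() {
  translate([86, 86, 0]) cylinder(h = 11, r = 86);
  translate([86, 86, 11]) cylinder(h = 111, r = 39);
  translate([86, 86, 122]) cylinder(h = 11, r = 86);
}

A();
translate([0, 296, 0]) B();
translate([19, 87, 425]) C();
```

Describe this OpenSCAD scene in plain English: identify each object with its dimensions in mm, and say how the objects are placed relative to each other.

A is a simple wooden stool: a rectangular seat 274 mm (x) by 276 mm (y), 39 mm thick, top face at z = 425 mm, on four round legs, each 28 mm in diameter. The legs rest on z = 0, each leg's axis is inset half a diameter from the nearest pair of seat edges (so the leg's bounding box is flush with the corner).

B is a fence section. Two 92×92 mm posts, 1176 mm tall, stand on the floor with a clear span of 1982 mm between their inner faces. Two horizontal rails of 92×76 mm section span the gap between the posts with their undersides at z = 192 mm and z = 861 mm, flush with the posts' −y face. 6 pickets, each 60 mm wide, 25 mm thick and 1043 mm tall, are fixed to the +y face of the rails with their bottoms at z = 48 mm, evenly spaced across the span with equal gaps (rounded down to the nearest mm) at the −x end and between each pair — any rounding remainder accumulates at the +x end.

C is a spool: two coaxial disc flanges of radius 86 mm and thickness 11 mm, joined by a core cylinder of radius 39 mm and height 111 mm. The lower flange rests on z = 0 and the three cylinders share a vertical axis.

The fence section is on the floor beside the stool on its +y side. The spool is on top of the stool.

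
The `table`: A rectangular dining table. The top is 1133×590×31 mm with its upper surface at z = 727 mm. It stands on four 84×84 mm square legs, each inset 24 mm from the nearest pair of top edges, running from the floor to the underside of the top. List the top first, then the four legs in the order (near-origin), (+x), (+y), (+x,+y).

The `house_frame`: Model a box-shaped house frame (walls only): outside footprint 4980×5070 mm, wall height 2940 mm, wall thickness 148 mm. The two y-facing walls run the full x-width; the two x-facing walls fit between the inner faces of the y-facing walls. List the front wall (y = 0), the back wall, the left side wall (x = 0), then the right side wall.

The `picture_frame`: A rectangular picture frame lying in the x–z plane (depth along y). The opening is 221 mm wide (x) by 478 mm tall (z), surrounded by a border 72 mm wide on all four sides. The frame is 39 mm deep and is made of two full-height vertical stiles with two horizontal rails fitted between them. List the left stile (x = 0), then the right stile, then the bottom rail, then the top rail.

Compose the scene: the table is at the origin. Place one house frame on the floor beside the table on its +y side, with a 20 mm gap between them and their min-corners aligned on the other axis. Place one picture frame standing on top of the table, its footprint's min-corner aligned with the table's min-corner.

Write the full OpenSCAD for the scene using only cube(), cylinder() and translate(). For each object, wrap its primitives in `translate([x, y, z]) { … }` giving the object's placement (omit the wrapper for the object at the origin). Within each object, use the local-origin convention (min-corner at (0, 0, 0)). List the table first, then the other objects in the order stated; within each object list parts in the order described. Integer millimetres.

translate([0, 0, 696]) cube([1133, 590, 31]);
translate([24, 24, 0]) cube([84, 84, 696]);
translate([1025, 24, 0]) cube([84, 84, 696]);
translate([24, 482, 0]) cube([84, 84, 696]);
translate([1025, 482, 0]) cube([84, 84, 696]);
translate([0, 610, 0]) {
  cube([4980, 148, 2940]);
  translate([0, 4922, 0]) cube([4980, 148, 2940]);
  translate([0, 148, 0]) cube([148, 4774, 2940]);
  translate([4832, 148, 0]) cube([148, 4774, 2940]);
}
translate([0, 0, 727]) {
  cube([72, 39, 622]);
  translate([293, 0, 0]) cube([72, 39, 622]);
  translate([72, 0, 0]) cube([221, 39, 72]);
  translate([72, 0, 550]) cube([221, 39, 72]);
}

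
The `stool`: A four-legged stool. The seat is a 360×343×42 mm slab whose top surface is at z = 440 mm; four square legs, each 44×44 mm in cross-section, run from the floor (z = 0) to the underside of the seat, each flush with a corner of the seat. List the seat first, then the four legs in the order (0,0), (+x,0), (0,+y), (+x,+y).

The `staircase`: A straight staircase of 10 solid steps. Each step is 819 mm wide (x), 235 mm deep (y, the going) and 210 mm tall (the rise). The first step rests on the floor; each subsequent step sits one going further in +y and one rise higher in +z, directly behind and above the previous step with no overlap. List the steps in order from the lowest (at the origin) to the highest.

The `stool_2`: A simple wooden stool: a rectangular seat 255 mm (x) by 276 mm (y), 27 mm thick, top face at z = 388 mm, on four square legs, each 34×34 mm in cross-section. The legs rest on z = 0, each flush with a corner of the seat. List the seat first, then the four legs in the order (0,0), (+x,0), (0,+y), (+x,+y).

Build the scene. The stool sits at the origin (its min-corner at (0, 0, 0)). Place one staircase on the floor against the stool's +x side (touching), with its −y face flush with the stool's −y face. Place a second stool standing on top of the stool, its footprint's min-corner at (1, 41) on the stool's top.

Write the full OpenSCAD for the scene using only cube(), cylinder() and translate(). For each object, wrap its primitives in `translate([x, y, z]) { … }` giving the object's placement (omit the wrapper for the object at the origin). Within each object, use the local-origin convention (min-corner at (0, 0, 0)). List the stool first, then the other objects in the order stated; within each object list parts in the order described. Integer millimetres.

translate([0, 0, 398]) cube([360, 343, 42]);
cube([44, 44, 398]);
translate([316, 0, 0]) cube([44, 44, 398]);
translate([0, 299, 0]) cube([44, 44, 398]);
translate([316, 299, 0]) cube([44, 44, 398]);
translate([360, 0, 0]) {
  cube([819, 235, 210]);
  translate([0, 235, 210]) cube([819, 235, 210]);
  translate([0, 470, 420]) cube([819, 235, 210]);
  translate([0, 705, 630]) cube([819, 235, 210]);
  translate([0, 940, 840]) cube([819, 235, 210]);
  translate([0, 1175, 1050]) cube([819, 235, 210]);
  translate([0, 1410, 1260]) cube([819, 235, 210]);
  translate([0, 1645, 1470]) cube([819, 235, 210]);
  translate([0, 1880, 1680]) cube([819, 235, 210]);
  translate([0, 2115, 1890]) cube([819, 235, 210]);
}
translate([1, 41, 440]) {
  translate([0, 0, 361]) cube([255, 276, 27]);
  cube([34, 34, 361]);
  translate([221, 0, 0]) cube([34, 34, 361]);
  translate([0, 242, 0]) cube([34, 34, 361]);
  translate([221, 242, 0]) cube([34, 34, 361]);
}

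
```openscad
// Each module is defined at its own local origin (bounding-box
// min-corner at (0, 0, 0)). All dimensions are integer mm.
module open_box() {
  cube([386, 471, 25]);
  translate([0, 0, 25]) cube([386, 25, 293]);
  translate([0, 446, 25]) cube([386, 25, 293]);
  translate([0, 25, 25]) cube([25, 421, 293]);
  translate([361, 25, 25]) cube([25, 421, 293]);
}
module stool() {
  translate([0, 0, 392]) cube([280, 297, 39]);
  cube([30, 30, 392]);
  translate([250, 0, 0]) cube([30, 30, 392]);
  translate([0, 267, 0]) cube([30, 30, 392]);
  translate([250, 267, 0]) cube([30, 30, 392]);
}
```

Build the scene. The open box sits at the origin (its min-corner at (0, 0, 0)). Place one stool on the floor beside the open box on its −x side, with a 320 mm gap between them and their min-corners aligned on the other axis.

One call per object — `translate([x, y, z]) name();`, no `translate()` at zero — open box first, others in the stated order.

open_box();
translate([-600, 0, 0]) stool();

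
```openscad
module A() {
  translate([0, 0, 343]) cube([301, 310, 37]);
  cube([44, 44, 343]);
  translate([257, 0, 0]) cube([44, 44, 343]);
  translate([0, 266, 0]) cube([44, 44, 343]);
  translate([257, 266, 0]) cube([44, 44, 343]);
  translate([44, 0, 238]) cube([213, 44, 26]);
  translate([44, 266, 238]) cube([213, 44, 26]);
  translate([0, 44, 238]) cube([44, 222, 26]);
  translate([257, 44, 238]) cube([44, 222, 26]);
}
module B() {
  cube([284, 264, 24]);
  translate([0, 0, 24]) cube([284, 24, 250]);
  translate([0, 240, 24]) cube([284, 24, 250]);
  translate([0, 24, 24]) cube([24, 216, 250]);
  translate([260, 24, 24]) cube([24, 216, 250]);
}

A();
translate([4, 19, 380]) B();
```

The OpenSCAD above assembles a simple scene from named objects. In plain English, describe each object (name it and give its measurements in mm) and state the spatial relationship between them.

A is a four-legged stool. The seat is a 301×310×37 mm slab whose top surface is at z = 380 mm; four square legs, each 44×44 mm in cross-section, run from the floor (z = 0) to the underside of the seat, each flush with a corner of the seat. Four stretchers, 44 mm wide and 26 mm tall, connect adjacent legs with their undersides at z = 238 mm, each running between the inner faces of the legs it joins and aligned with the legs' outer faces on the other axis.

B is an open-topped rectangular box: outside dimensions 284×264×274 mm, with a uniform wall and base thickness of 24 mm. The base is a full 284×264 slab on the floor; four walls sit on top of the base. The front and back walls (the −y and +y sides) span the full width; the two side walls fit between them.

The open box is on top of the stool.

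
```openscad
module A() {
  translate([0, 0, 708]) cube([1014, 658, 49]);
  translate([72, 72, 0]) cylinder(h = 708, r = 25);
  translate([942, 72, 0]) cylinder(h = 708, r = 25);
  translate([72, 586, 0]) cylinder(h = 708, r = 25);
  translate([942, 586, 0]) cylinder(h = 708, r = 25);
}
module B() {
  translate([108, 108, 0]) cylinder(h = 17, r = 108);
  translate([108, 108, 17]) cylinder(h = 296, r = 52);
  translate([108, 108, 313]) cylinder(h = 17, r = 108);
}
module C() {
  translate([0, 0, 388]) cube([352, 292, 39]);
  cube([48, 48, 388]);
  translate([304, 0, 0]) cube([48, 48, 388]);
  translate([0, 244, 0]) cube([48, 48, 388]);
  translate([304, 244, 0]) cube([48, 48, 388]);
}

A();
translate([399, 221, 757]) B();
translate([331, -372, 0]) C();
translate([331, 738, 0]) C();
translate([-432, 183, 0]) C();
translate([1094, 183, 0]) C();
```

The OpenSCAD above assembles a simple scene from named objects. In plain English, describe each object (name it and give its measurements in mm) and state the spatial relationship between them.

A is a rectangular dining table. The top is 1014×658×49 mm with its upper surface at z = 757 mm. It stands on four round legs of 50 mm diameter, each leg's bounding box inset 47 mm from the nearest pair of top edges, running from the floor to the underside of the top.

B is a spool: two coaxial disc flanges of radius 108 mm and thickness 17 mm, joined by a core cylinder of radius 52 mm and height 296 mm. The lower flange rests on z = 0 and the three cylinders share a vertical axis.

C is a four-legged stool. The seat is a 352×292×39 mm slab whose top surface is at z = 427 mm; four square legs, each 48×48 mm in cross-section, run from the floor (z = 0) to the underside of the seat, each flush with a corner of the seat.

The spool is on top of the table, centred. Four stools sit around the table at the −y, +y, −x, +x sides.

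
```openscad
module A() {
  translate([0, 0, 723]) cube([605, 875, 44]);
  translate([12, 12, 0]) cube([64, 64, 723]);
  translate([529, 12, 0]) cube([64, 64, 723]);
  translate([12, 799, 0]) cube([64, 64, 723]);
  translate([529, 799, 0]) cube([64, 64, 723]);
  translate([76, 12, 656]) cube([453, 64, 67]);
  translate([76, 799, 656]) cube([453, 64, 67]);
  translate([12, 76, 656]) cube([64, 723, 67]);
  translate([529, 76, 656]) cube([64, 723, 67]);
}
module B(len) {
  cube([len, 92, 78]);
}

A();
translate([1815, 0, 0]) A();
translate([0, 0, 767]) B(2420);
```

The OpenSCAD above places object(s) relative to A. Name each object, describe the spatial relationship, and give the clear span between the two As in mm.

A is a table. B is a beam. A beam spans the tops of two tables. The clear span between the two tables is 1210 mm.

Second table starts at x = 1815; first ends at x = 605; clear span = 1815 − 605 = 1210 mm.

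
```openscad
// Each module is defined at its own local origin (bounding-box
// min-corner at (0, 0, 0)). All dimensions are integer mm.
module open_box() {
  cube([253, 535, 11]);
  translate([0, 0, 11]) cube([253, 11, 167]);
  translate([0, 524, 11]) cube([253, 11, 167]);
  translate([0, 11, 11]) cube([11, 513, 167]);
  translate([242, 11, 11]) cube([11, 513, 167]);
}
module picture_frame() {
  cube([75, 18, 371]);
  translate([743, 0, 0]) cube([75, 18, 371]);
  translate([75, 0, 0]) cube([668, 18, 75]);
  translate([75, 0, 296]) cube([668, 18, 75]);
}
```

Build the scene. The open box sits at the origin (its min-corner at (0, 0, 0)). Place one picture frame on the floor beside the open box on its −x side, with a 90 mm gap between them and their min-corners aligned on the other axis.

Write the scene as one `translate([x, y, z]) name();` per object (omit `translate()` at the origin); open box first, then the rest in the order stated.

open_box();
translate([-908, 0, 0]) picture_frame();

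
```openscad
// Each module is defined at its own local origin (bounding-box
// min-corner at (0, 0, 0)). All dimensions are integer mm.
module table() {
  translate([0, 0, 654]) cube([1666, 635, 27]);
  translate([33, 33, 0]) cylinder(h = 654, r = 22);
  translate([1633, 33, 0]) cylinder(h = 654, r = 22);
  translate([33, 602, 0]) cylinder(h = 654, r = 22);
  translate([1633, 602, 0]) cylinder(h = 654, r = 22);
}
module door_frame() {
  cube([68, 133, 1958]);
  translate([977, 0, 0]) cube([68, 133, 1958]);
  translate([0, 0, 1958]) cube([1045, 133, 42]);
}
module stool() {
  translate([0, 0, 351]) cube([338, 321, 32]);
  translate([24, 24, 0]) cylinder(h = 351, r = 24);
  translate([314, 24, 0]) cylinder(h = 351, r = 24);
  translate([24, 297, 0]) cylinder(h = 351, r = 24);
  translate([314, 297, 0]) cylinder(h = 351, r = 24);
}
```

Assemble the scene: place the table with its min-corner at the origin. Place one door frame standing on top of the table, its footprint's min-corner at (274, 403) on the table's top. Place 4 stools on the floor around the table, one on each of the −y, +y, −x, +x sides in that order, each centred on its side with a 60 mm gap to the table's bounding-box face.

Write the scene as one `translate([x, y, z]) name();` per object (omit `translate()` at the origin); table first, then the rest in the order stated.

table();
translate([274, 403, 681]) door_frame();
translate([664, -381, 0]) stool();
translate([664, 695, 0]) stool();
translate([-398, 157, 0]) stool();
translate([1726, 157, 0]) stool();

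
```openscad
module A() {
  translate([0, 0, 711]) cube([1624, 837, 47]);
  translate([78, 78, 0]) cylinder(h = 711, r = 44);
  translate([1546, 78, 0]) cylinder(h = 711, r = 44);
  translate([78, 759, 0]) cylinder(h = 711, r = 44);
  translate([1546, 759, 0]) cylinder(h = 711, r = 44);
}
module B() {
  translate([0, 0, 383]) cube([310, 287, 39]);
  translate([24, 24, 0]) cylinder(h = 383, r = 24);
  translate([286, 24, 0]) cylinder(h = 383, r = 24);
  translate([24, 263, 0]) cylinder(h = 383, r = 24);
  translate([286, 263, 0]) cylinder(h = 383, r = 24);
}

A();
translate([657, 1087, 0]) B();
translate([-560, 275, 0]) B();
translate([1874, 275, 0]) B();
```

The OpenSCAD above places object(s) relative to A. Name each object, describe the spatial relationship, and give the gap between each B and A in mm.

A is a table. B is a stool. Three stools sit around the table at the +y, −x, +x sides. The gap between each stool and the table is 250 mm.

Each stool's nearest face is 250 mm from the table's bounding box.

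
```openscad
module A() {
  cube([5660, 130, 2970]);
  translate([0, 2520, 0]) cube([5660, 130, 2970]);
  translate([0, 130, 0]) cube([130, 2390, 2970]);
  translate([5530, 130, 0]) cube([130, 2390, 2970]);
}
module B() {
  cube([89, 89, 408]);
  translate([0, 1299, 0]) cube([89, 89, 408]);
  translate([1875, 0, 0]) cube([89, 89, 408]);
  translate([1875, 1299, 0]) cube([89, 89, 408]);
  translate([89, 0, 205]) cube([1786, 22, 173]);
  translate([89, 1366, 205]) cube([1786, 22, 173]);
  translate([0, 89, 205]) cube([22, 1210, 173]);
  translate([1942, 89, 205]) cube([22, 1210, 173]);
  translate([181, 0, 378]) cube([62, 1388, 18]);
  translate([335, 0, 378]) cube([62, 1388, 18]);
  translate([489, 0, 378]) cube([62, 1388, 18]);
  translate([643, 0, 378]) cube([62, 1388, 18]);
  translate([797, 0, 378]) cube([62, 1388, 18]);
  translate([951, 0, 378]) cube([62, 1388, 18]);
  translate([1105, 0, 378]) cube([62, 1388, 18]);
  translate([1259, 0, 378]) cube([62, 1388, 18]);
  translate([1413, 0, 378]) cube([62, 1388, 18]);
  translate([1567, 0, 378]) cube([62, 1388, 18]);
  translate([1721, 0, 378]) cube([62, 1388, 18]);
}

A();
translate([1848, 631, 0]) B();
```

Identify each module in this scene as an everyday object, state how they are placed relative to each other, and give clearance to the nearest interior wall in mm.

Clearances: x = 1718, y = 501; minimum 501 mm.

A is a house frame. B is a bed frame. The bed frame sits inside the house frame, centred. The clearance to the nearest interior wall is 501 mm.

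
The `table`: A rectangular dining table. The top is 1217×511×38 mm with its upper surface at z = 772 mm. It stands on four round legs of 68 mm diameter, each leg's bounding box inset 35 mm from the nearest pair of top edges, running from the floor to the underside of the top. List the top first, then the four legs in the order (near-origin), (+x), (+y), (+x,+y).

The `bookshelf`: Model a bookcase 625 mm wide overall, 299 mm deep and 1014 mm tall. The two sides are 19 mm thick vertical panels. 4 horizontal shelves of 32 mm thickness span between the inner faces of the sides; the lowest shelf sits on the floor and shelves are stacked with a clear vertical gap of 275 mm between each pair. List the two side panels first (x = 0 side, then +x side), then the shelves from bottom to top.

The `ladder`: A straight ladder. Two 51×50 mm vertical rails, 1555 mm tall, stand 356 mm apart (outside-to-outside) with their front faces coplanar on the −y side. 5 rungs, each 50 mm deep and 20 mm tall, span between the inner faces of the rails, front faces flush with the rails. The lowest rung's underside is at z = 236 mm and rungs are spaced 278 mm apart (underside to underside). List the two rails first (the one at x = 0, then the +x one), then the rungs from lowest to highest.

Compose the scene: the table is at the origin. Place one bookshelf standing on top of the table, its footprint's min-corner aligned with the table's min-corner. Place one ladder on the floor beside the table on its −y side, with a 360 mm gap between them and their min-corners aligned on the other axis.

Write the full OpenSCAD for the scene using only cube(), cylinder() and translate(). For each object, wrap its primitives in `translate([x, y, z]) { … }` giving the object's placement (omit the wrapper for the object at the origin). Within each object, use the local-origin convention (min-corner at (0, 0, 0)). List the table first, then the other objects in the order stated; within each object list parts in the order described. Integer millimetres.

translate([0, 0, 734]) cube([1217, 511, 38]);
translate([69, 69, 0]) cylinder(h = 734, r = 34);
translate([1148, 69, 0]) cylinder(h = 734, r = 34);
translate([69, 442, 0]) cylinder(h = 734, r = 34);
translate([1148, 442, 0]) cylinder(h = 734, r = 34);
translate([0, 0, 772]) {
  cube([19, 299, 1014]);
  translate([606, 0, 0]) cube([19, 299, 1014]);
  translate([19, 0, 0]) cube([587, 299, 32]);
  translate([19, 0, 307]) cube([587, 299, 32]);
  translate([19, 0, 614]) cube([587, 299, 32]);
  translate([19, 0, 921]) cube([587, 299, 32]);
}
translate([0, -410, 0]) {
  cube([51, 50, 1555]);
  translate([305, 0, 0]) cube([51, 50, 1555]);
  translate([51, 0, 236]) cube([254, 50, 20]);
  translate([51, 0, 514]) cube([254, 50, 20]);
  translate([51, 0, 792]) cube([254, 50, 20]);
  translate([51, 0, 1070]) cube([254, 50, 20]);
  translate([51, 0, 1348]) cube([254, 50, 20]);
}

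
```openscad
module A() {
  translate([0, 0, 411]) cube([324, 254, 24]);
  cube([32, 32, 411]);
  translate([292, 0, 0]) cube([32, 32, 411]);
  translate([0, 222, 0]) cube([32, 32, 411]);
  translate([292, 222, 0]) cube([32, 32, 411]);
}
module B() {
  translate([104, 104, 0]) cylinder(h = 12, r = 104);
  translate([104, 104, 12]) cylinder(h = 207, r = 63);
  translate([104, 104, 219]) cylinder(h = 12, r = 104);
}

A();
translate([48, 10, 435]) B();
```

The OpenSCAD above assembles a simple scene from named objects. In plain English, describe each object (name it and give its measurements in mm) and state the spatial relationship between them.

A is a four-legged stool. The seat is 324×254 mm, 24 mm thick, top at z = 435 mm. It stands on four square legs, each 32×32 mm in cross-section, from z = 0 to the seat underside, each flush with a corner of the seat.

B is a spool: two coaxial disc flanges of radius 104 mm and thickness 12 mm, joined by a core cylinder of radius 63 mm and height 207 mm. The lower flange rests on z = 0 and the three cylinders share a vertical axis.

The spool is on top of the stool.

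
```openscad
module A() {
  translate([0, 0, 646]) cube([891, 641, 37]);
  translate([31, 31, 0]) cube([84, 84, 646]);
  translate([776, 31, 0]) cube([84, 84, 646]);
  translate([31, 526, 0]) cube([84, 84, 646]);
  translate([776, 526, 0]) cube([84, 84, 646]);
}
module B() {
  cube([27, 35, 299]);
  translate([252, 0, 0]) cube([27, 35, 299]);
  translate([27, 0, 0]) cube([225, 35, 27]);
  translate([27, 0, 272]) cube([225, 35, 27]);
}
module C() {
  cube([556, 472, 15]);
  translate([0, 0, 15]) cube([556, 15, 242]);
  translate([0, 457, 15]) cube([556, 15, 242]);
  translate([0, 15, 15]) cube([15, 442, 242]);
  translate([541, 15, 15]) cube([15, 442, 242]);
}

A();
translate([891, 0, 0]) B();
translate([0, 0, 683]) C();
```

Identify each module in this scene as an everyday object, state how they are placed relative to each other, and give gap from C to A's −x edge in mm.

The open box's min-x is at 0; the table's min-x is 0; gap = 0 mm.

A is a table. B is a picture frame. C is an open box. The picture frame is against the table's +x side, with their −y faces flush. The open box is on top of the table. The gap from the open box to the table's −x edge is 0 mm.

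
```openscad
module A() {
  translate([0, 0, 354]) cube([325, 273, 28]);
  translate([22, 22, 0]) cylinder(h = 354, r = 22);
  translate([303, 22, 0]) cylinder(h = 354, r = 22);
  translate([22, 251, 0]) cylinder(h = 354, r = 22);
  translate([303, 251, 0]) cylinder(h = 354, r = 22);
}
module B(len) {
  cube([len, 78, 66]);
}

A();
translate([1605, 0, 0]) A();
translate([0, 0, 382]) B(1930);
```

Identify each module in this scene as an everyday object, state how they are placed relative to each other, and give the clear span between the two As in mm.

Second stool starts at x = 1605; first ends at x = 325; clear span = 1605 − 325 = 1280 mm.

A is a stool. B is a beam. A beam spans the tops of two stools. The clear span between the two stools is 1280 mm.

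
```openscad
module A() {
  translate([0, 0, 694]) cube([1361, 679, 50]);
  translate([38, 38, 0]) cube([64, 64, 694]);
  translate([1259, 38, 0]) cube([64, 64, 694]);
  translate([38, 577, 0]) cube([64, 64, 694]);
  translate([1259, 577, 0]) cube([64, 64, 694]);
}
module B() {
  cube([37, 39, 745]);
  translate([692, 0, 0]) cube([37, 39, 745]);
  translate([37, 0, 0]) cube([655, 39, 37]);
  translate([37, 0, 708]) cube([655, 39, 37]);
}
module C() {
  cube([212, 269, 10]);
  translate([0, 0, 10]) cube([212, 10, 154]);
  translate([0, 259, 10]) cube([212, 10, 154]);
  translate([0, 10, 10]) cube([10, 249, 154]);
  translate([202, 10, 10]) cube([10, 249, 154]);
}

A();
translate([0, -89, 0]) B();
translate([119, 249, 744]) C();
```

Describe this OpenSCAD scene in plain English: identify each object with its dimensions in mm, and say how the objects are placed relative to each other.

A is a table: top 1361 mm (x) × 679 mm (y), 50 mm thick, upper face at z = 744 mm, on four 64×64 mm square legs, each inset 38 mm from the nearest pair of top edges, running from z = 0 to the bottom of the top.

B is a picture frame with a 655×671 mm rectangular opening (x by z) and a uniform 37 mm border on every side. Frame depth is 39 mm along y. It is built from two vertical stiles running the full outside height and two horizontal rails spanning the gap between the stiles.

C is an open storage box with external size 212×269×164 mm and wall thickness 10 mm (the base is also 10 mm thick). The base covers the whole footprint; the four walls stand on the base, with the y-facing walls full-width and the x-facing walls fitting between their inner faces.

The picture frame is on the floor beside the table on its −y side. The open box is on top of the table.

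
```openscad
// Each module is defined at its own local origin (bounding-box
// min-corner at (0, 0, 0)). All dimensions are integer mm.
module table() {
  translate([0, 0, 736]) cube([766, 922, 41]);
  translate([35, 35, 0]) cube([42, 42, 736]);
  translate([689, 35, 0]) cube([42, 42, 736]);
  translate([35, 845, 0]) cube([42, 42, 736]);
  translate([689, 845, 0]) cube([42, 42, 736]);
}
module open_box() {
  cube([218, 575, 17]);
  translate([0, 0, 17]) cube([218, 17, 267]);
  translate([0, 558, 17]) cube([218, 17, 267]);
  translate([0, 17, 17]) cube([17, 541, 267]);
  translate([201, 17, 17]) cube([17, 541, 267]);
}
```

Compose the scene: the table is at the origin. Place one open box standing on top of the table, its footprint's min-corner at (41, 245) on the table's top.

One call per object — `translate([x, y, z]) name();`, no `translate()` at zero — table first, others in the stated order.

table();
translate([41, 245, 777]) open_box();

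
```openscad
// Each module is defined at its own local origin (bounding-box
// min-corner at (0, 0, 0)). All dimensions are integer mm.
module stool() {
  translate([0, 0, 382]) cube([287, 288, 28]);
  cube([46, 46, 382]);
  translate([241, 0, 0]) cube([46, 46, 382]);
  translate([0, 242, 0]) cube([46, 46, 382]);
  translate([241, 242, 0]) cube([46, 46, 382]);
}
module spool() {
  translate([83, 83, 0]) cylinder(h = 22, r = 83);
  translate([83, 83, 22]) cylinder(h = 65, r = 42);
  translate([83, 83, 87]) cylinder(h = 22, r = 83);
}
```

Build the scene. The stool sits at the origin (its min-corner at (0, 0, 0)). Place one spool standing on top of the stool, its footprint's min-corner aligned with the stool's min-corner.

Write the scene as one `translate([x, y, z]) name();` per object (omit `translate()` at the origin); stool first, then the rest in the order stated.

stool();
translate([0, 0, 410]) spool();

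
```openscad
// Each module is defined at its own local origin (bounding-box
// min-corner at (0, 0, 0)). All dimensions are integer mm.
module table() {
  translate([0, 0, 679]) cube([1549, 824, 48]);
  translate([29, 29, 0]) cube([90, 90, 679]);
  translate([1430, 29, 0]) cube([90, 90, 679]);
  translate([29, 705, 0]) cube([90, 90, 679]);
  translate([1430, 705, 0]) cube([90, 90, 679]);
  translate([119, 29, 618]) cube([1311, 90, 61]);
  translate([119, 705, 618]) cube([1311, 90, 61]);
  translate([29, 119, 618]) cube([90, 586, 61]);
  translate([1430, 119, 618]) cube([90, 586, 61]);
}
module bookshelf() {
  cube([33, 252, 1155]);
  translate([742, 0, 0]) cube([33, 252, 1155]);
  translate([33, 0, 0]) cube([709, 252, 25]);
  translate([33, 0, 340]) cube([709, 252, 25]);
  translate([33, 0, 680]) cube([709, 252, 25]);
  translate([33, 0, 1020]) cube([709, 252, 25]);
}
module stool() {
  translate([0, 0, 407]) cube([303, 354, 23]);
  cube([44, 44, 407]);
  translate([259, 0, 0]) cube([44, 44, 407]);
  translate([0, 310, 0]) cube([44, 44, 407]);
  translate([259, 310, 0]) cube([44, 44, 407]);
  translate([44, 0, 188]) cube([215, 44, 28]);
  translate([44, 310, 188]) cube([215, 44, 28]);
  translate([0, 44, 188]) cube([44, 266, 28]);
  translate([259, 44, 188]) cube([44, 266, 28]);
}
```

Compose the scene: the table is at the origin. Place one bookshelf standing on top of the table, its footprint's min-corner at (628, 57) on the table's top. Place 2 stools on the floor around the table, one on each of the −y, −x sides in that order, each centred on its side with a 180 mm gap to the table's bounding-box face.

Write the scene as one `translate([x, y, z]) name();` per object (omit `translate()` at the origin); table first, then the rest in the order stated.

table();
translate([628, 57, 727]) bookshelf();
translate([623, -534, 0]) stool();
translate([-483, 235, 0]) stool();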